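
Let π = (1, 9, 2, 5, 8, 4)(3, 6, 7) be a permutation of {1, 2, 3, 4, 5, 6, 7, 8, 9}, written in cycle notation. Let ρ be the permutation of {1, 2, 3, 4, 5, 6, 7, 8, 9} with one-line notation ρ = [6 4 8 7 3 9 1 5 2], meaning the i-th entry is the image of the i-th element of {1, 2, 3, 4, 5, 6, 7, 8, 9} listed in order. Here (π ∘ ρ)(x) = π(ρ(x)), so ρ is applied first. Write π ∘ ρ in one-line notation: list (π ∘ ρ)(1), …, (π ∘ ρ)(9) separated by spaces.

7 1 4 3 6 2 9 8 5

(π ∘ ρ)(x) = π(ρ(x)). Computing each image: π(ρ(1)) = π(6) = 7, π(ρ(2)) = π(4) = 1, π(ρ(3)) = π(8) = 4, π(ρ(4)) = π(7) = 3, π(ρ(5)) = π(3) = 6, π(ρ(6)) = π(9) = 2, π(ρ(7)) = π(1) = 9, π(ρ(8)) = π(5) = 8, π(ρ(9)) = π(2) = 5.
Hence π ∘ ρ = [7 1 4 3 6 2 9 8 5].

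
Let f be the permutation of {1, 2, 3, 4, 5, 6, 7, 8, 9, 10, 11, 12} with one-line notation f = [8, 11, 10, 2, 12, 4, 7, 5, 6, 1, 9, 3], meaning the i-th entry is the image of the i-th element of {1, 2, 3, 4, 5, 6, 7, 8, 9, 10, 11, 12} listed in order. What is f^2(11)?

Tracing 11 → 9 → … returns to 11 after 5 steps, so 11 lies in a 5-cycle (2, 11, 9, 6, 4).
Advancing 2 steps from 11: 11 → 9 → 6.

6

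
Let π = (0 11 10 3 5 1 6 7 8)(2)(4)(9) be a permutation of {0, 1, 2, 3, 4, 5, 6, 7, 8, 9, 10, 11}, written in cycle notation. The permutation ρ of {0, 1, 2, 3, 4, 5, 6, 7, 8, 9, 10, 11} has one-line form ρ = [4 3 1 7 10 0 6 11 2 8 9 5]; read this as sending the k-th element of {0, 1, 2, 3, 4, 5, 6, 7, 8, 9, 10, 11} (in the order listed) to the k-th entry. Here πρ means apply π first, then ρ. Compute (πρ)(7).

(πρ)(7) = ρ(π(7)). π(7) = 8, then ρ(8) = 2. So (πρ)(7) = 2.

2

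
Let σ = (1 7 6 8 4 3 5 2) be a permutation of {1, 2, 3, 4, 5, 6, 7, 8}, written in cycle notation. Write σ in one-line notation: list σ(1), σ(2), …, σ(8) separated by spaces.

7 1 5 3 2 8 6 4

Each element maps to the next entry in its cycle (wrapping to the front): 1→7, 2→1, 3→5, 4→3, 5→2, 6→8, 7→6, 8→4.
Listing these in domain order gives 7 1 5 3 2 8 6 4.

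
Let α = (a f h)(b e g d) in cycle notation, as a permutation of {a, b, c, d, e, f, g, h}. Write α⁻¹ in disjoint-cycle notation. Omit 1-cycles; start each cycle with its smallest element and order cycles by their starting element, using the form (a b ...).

(a h f)(b d g e)

If α sends a → b within a cycle, α⁻¹ sends b → a; equivalently, reverse each cycle.
Reversing each cycle of α and rotating so the smallest element leads gives (a h f)(b d g e).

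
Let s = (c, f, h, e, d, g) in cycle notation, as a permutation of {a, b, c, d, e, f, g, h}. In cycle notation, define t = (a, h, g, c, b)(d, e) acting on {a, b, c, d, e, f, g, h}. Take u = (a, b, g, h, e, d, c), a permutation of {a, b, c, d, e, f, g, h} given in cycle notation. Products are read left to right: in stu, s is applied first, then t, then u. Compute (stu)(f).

(stu)(f) = u(t(s(f))). s(f) = h, then t(h) = g, then u(g) = h, so the result is h.

h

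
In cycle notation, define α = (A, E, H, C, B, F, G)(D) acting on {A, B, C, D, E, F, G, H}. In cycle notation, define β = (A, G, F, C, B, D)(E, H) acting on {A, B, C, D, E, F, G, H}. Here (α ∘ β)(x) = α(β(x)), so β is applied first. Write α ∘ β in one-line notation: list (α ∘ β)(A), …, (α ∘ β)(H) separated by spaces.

A D F E C B G H

(α ∘ β)(x) = α(β(x)). Computing each image: α(β(A)) = α(G) = A, α(β(B)) = α(D) = D, α(β(C)) = α(B) = F, α(β(D)) = α(A) = E, α(β(E)) = α(H) = C, α(β(F)) = α(C) = B, α(β(G)) = α(F) = G, α(β(H)) = α(E) = H.
Hence α ∘ β = [A D F E C B G H].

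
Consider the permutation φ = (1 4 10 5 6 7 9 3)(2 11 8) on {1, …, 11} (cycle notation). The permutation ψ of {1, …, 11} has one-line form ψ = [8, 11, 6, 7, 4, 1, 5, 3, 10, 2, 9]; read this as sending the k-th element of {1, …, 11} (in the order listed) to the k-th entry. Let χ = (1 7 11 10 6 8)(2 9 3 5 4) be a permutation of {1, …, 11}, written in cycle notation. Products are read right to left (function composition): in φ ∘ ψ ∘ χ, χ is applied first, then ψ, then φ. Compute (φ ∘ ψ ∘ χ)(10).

Apply the permutations in order: χ(10) = 6, then ψ(6) = 1, then φ(1) = 4. So (φ ∘ ψ ∘ χ)(10) = 4.

4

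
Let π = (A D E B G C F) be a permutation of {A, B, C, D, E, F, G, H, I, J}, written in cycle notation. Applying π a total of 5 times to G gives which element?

E

G lies in the 7-cycle (A D E B G C F).
Advancing 5 steps from G: G → C → F → A → D → E.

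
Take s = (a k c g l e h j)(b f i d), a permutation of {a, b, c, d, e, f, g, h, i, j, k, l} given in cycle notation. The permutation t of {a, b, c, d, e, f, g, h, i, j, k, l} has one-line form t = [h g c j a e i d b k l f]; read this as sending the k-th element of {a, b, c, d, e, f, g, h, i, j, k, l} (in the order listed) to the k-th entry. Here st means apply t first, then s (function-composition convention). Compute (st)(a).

First apply t: t(a) = h, then s(h) = j. Thus (st)(a) = j.

j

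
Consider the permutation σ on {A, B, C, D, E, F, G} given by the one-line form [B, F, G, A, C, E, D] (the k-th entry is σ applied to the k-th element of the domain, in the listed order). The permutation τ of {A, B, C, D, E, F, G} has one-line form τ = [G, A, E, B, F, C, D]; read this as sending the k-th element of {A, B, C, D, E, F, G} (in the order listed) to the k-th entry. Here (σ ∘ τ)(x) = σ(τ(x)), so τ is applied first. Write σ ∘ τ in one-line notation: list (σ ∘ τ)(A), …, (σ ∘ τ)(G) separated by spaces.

Chase each element through τ then σ: A → G → D; B → A → B; C → E → C; D → B → F; E → F → E; F → C → G; G → D → A.
Collecting the images, σ ∘ τ = [D B C F E G A].

D B C F E G A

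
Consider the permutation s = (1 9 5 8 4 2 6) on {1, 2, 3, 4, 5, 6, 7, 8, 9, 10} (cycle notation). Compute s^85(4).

2

4 lies in the 7-cycle (1 9 5 8 4 2 6).
Since the cycle has length 7, s^85 acts on it the same as s^1 (85 mod 7 = 1).
Stepping 1 place around the cycle: 4 → 2.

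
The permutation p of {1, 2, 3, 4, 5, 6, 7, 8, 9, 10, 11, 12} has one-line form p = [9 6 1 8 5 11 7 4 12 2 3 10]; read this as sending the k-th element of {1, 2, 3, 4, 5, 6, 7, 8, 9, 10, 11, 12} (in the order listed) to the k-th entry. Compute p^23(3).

Tracing 3 → 1 → … returns to 3 after 8 steps, so 3 lies in an 8-cycle (1, 9, 12, 10, 2, 6, 11, 3).
Since the cycle has length 8, p^23 acts on it the same as p^7 (23 mod 8 = 7).
Advancing 7 steps from 3: 3 → 1 → 9 → 12 → 10 → 2 → 6 → 11.

11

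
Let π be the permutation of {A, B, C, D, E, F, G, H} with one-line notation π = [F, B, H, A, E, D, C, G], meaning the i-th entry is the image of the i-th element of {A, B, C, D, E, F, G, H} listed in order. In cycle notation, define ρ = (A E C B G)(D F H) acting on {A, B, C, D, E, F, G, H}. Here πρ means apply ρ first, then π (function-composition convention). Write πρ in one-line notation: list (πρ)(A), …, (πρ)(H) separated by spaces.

E C B D H G F A

(πρ)(x) = π(ρ(x)). Computing each image: π(ρ(A)) = π(E) = E, π(ρ(B)) = π(G) = C, π(ρ(C)) = π(B) = B, π(ρ(D)) = π(F) = D, π(ρ(E)) = π(C) = H, π(ρ(F)) = π(H) = G, π(ρ(G)) = π(A) = F, π(ρ(H)) = π(D) = A.
Hence πρ = [E C B D H G F A].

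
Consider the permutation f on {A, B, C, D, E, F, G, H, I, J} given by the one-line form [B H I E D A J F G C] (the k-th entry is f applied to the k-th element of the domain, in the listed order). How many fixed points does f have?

0

No element satisfies f(x) = x, so there are 0 fixed points.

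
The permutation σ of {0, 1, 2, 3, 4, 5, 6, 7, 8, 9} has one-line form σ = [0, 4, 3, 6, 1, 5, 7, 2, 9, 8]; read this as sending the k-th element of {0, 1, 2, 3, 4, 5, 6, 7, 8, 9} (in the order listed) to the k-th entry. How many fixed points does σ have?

The fixed points (elements with σ(x) = x) are {0, 5}, so there are 2.

2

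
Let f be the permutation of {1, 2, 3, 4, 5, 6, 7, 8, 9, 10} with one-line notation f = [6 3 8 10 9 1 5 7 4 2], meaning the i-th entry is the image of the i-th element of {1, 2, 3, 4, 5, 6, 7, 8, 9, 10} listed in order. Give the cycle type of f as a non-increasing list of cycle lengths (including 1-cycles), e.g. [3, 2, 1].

[8, 2]

The disjoint cycles are (1 6)(2 3 8 7 5 9 4 10), with lengths 8, 2 in non-increasing order.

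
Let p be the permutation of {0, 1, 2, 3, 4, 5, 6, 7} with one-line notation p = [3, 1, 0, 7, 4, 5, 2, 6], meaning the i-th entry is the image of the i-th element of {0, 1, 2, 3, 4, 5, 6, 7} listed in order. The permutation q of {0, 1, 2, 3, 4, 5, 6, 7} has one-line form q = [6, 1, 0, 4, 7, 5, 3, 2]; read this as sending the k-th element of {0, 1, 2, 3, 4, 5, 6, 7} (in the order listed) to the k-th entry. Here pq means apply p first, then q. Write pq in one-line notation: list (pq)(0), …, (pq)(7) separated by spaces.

(pq)(x) = q(p(x)). Computing each image: q(p(0)) = q(3) = 4, q(p(1)) = q(1) = 1, q(p(2)) = q(0) = 6, q(p(3)) = q(7) = 2, q(p(4)) = q(4) = 7, q(p(5)) = q(5) = 5, q(p(6)) = q(2) = 0, q(p(7)) = q(6) = 3.
Hence pq = [4 1 6 2 7 5 0 3].

4 1 6 2 7 5 0 3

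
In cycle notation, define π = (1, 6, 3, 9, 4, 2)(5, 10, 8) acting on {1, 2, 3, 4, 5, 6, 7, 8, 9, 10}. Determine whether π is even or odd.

The cycle lengths are 6, 3, 1.
A cycle of length ℓ contributes ℓ−1 transpositions, so π is a product of 5 + 2 = 7 transpositions — odd.

odd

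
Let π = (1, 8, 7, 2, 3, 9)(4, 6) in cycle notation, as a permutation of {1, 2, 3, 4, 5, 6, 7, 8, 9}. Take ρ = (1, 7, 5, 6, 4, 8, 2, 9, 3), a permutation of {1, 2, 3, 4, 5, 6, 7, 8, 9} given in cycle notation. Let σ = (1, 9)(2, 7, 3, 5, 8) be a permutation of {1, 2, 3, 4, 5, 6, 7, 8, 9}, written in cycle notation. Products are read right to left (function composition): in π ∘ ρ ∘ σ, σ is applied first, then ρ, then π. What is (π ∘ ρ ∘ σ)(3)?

4

Chase 3: σ(3) = 5; ρ(5) = 6; π(6) = 4. Hence (π ∘ ρ ∘ σ)(3) = 4.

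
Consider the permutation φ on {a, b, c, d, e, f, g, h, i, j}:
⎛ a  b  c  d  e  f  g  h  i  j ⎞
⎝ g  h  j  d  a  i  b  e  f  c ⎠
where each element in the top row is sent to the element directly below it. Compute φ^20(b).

b

Tracing b → h → … returns to b after 5 steps, so b lies in a 5-cycle (a g b h e).
Powers repeat with period 5 on this cycle, and 20 mod 5 = 0, so φ^20(b) = φ^0(b).
So φ^20(b) = b.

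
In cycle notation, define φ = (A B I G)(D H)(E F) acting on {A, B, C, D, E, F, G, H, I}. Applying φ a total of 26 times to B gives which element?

G

B lies in the 4-cycle (A B I G).
Since the cycle has length 4, φ^26 acts on it the same as φ^2 (26 mod 4 = 2).
Advancing 2 steps from B: B → I → G.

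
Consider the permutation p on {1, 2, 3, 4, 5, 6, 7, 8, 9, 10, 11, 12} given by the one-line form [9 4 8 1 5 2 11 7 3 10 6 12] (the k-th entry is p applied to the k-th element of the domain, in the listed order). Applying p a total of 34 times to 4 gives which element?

Tracing 4 → 1 → … returns to 4 after 9 steps, so 4 lies in a 9-cycle (1 9 3 8 7 11 6 2 4).
On a 9-cycle, p^9 is the identity, so p^34 = p^7 there (34 ≡ 7 mod 9).
Stepping 7 places around the cycle: 4 → 1 → 9 → 3 → 8 → 7 → 11 → 6.

6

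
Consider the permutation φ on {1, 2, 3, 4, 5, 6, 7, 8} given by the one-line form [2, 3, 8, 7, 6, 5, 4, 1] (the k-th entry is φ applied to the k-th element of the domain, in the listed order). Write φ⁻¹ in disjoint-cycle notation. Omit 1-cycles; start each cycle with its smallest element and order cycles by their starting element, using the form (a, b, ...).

(1, 8, 3, 2)(4, 7)(5, 6)

First write φ in disjoint cycles: (1, 2, 3, 8)(4, 7)(5, 6).
The inverse reverses every cycle; in canonical form, φ⁻¹ = (1, 8, 3, 2)(4, 7)(5, 6).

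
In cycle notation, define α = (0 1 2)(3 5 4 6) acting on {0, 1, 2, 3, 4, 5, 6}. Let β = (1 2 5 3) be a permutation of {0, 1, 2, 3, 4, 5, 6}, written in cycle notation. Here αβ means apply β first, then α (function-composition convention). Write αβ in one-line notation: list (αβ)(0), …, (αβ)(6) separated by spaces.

For each element, apply β then α: 0 → 0 → 1; 1 → 2 → 0; 2 → 5 → 4; 3 → 1 → 2; 4 → 4 → 6; 5 → 3 → 5; 6 → 6 → 3.
Collecting the images, αβ = [1 0 4 2 6 5 3].

1 0 4 2 6 5 3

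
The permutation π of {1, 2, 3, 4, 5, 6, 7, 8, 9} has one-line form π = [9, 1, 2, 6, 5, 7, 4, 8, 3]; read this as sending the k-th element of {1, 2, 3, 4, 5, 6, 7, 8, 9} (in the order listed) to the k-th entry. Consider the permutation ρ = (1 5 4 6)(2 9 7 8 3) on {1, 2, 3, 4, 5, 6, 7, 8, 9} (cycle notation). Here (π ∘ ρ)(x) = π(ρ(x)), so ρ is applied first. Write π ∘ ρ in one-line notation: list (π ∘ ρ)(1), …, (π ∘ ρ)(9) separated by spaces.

(π ∘ ρ)(x) = π(ρ(x)). Computing each image: π(ρ(1)) = π(5) = 5, π(ρ(2)) = π(9) = 3, π(ρ(3)) = π(2) = 1, π(ρ(4)) = π(6) = 7, π(ρ(5)) = π(4) = 6, π(ρ(6)) = π(1) = 9, π(ρ(7)) = π(8) = 8, π(ρ(8)) = π(3) = 2, π(ρ(9)) = π(7) = 4.
Hence π ∘ ρ = [5 3 1 7 6 9 8 2 4].

5 3 1 7 6 9 8 2 4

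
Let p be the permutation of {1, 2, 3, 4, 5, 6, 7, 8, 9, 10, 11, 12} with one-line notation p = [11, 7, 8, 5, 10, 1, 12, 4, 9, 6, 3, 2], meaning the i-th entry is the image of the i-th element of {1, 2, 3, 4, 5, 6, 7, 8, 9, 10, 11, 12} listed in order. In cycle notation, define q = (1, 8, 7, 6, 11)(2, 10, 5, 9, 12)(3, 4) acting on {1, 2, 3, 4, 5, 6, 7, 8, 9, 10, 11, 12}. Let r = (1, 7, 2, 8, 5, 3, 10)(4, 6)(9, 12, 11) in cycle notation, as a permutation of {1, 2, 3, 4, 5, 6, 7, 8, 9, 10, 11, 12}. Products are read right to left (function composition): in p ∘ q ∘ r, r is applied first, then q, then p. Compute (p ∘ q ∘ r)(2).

12

Chase 2: r(2) = 8; q(8) = 7; p(7) = 12. Hence (p ∘ q ∘ r)(2) = 12.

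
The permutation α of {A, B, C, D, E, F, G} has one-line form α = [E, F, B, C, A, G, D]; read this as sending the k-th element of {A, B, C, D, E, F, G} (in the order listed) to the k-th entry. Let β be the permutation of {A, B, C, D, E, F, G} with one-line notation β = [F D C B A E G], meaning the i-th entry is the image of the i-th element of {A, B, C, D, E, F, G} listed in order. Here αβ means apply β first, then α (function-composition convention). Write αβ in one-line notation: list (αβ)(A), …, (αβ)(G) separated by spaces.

For each element, apply β then α: A → F → G; B → D → C; C → C → B; D → B → F; E → A → E; F → E → A; G → G → D.
So αβ in one-line form is G C B F E A D.

G C B F E A D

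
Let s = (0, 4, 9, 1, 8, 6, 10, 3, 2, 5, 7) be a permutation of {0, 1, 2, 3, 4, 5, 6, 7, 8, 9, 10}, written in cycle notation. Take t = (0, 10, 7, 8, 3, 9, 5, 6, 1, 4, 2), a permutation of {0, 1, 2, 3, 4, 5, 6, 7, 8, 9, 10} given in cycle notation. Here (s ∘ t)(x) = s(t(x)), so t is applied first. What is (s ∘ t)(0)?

3

(s ∘ t)(0) = s(t(0)). t(0) = 10, then s(10) = 3. So (s ∘ t)(0) = 3.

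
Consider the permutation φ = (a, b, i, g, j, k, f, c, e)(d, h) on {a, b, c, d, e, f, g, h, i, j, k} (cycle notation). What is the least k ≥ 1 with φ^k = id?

The disjoint cycles have lengths 9, 2.
Since disjoint cycles commute, ord(φ) = lcm(9, 2) = 18.

18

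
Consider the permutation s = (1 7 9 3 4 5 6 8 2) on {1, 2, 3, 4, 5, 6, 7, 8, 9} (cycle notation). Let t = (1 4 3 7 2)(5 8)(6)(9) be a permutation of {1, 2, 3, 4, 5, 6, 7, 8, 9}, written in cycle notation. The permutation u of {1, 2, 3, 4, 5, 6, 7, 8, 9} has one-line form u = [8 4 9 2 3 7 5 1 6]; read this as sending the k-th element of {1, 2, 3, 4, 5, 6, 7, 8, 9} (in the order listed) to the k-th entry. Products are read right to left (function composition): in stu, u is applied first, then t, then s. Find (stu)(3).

3

Apply the permutations in order: u(3) = 9, then t(9) = 9, then s(9) = 3. So (stu)(3) = 3.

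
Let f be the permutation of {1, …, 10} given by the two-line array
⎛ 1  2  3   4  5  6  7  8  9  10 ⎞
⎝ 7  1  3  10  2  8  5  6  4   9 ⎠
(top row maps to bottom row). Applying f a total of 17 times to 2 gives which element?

Tracing 2 → 1 → … returns to 2 after 4 steps, so 2 lies in a 4-cycle (1 7 5 2).
On a 4-cycle, f^4 is the identity, so f^17 = f^1 there (17 ≡ 1 mod 4).
Stepping 1 place around the cycle: 2 → 1.

1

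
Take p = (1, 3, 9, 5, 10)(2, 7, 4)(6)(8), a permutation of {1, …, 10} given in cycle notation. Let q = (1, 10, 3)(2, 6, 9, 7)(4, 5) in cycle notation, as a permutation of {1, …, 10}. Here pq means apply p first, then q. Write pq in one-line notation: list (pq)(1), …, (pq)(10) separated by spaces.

For each element, apply p then q: 1 → 3 → 1; 2 → 7 → 2; 3 → 9 → 7; 4 → 2 → 6; 5 → 10 → 3; 6 → 6 → 9; 7 → 4 → 5; 8 → 8 → 8; 9 → 5 → 4; 10 → 1 → 10.
So pq in one-line form is 1 2 7 6 3 9 5 8 4 10.

1 2 7 6 3 9 5 8 4 10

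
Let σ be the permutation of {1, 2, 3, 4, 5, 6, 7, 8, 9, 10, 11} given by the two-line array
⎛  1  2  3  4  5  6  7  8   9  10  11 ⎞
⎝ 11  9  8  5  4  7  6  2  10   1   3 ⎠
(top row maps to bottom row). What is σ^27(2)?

8

Tracing 2 → 9 → … returns to 2 after 7 steps, so 2 lies in a 7-cycle (1 11 3 8 2 9 10).
Since the cycle has length 7, σ^27 acts on it the same as σ^6 (27 mod 7 = 6).
Advancing 6 steps from 2: 2 → 9 → 10 → 1 → 11 → 3 → 8.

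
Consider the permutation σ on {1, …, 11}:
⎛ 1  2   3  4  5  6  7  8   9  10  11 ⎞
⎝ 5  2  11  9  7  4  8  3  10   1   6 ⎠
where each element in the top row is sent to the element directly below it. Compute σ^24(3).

9

Tracing 3 → 11 → … returns to 3 after 10 steps, so 3 lies in a 10-cycle (1, 5, 7, 8, 3, 11, 6, 4, 9, 10).
Powers repeat with period 10 on this cycle, and 24 mod 10 = 4, so σ^24(3) = σ^4(3).
Stepping 4 places around the cycle: 3 → 11 → 6 → 4 → 9.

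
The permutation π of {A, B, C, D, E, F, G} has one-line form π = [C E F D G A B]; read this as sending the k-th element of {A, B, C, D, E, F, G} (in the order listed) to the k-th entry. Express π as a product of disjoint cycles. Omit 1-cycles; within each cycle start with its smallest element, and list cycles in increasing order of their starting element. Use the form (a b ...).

Iterating π from A gives A → C → F → A; that is the 3-cycle (A C F).
Repeating from the next unused element and collecting all non-trivial cycles gives (A C F)(B E G).

(A C F)(B E G)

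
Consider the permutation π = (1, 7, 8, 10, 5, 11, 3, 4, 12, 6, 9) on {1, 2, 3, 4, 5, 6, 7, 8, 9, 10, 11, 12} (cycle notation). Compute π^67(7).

7 lies in the 11-cycle (1, 7, 8, 10, 5, 11, 3, 4, 12, 6, 9).
On an 11-cycle, π^11 is the identity, so π^67 = π^1 there (67 ≡ 1 mod 11).
Advancing 1 step from 7: 7 → 8.

8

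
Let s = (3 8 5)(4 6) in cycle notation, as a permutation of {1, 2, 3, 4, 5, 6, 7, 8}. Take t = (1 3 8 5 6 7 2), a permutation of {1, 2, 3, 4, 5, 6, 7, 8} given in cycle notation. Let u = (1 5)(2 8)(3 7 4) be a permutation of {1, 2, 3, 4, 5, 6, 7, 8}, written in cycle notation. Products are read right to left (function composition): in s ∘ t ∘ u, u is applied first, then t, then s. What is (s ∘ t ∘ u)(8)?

Chase 8: u(8) = 2; t(2) = 1; s(1) = 1. Hence (s ∘ t ∘ u)(8) = 1.

1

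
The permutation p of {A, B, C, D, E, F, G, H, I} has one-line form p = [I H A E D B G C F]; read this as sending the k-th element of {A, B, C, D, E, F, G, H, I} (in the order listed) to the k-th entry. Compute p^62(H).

Tracing H → C → … returns to H after 6 steps, so H lies in a 6-cycle (A, I, F, B, H, C).
Since the cycle has length 6, p^62 acts on it the same as p^2 (62 mod 6 = 2).
Stepping 2 places around the cycle: H → C → A.

A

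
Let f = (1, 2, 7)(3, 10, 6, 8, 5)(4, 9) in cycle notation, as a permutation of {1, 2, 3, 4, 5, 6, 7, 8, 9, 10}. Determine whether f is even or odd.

odd

The cycle lengths are 5, 3, 2.
A cycle of length ℓ contributes ℓ−1 transpositions, so f is a product of 4 + 2 + 1 = 7 transpositions — odd.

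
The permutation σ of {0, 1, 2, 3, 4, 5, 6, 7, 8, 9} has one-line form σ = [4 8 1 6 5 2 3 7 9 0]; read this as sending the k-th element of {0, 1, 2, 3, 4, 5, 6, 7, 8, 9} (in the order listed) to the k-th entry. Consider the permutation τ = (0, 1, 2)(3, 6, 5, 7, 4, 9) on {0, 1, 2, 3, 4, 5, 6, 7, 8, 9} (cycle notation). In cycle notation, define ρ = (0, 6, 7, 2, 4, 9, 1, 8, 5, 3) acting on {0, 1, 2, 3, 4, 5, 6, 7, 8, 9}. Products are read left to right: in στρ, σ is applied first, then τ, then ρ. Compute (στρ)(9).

8

(στρ)(9) = ρ(τ(σ(9))). σ(9) = 0, then τ(0) = 1, then ρ(1) = 8, so the result is 8.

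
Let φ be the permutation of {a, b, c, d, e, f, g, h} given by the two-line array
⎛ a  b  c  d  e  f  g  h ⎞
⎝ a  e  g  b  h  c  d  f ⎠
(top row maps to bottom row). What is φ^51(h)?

c

Tracing h → f → … returns to h after 7 steps, so h lies in a 7-cycle (b, e, h, f, c, g, d).
Since the cycle has length 7, φ^51 acts on it the same as φ^2 (51 mod 7 = 2).
Advancing 2 steps from h: h → f → c.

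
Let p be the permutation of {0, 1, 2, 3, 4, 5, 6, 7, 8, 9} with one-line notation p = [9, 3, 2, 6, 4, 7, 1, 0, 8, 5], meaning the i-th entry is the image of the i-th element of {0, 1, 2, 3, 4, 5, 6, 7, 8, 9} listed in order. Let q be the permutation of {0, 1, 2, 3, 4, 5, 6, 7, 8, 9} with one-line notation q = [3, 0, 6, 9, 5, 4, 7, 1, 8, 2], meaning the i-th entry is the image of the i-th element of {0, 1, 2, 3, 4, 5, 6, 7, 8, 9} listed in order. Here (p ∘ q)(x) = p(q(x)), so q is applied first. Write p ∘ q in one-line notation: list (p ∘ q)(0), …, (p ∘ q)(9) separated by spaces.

(p ∘ q)(x) = p(q(x)). Computing each image: p(q(0)) = p(3) = 6, p(q(1)) = p(0) = 9, p(q(2)) = p(6) = 1, p(q(3)) = p(9) = 5, p(q(4)) = p(5) = 7, p(q(5)) = p(4) = 4, p(q(6)) = p(7) = 0, p(q(7)) = p(1) = 3, p(q(8)) = p(8) = 8, p(q(9)) = p(2) = 2.
Hence p ∘ q = [6 9 1 5 7 4 0 3 8 2].

6 9 1 5 7 4 0 3 8 2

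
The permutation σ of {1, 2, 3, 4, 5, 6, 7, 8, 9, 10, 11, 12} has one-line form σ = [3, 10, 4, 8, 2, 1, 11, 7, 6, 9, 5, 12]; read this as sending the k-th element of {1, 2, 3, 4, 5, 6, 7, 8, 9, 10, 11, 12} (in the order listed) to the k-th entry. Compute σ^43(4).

Tracing 4 → 8 → … returns to 4 after 11 steps, so 4 lies in an 11-cycle (1, 3, 4, 8, 7, 11, 5, 2, 10, 9, 6).
Since the cycle has length 11, σ^43 acts on it the same as σ^10 (43 mod 11 = 10).
Advancing 10 steps from 4: 4 → 8 → 7 → 11 → 5 → 2 → 10 → 9 → 6 → 1 → 3.

3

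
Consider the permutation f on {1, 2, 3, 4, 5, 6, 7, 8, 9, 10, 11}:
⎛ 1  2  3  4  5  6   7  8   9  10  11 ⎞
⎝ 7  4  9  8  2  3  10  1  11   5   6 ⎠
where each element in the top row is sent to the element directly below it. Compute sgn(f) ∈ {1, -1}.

In disjoint-cycle form the cycle lengths are 7, 4.
A cycle is odd iff its length is even; f has 1 even-length cycle, so sgn(f) = (−1)^1 and f is odd.

-1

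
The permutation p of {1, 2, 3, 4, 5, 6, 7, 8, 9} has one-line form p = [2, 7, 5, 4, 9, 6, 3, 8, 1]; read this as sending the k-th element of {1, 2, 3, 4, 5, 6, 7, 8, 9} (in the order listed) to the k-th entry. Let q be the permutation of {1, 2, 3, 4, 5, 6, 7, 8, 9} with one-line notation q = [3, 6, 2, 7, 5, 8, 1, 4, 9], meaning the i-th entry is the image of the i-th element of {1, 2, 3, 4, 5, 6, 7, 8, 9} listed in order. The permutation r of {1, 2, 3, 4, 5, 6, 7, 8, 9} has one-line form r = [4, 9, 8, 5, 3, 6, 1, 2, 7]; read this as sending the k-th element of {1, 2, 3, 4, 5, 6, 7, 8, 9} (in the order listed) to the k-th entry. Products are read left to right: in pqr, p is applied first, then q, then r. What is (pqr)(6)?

Apply the permutations in order: p(6) = 6, then q(6) = 8, then r(8) = 2. So (pqr)(6) = 2.

2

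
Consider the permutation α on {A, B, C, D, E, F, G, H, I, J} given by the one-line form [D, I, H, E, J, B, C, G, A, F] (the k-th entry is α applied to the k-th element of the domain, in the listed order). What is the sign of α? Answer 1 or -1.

In disjoint-cycle form the cycle lengths are 7, 3.
A cycle is odd iff its length is even; α has 0 even-length cycles, so sgn(α) = (−1)^0 and α is even.

1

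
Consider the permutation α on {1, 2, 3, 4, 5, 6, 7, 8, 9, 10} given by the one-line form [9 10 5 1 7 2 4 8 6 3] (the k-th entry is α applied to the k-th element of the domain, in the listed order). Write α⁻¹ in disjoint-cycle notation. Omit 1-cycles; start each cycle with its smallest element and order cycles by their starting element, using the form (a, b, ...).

The cycle decomposition of α is (1, 9, 6, 2, 10, 3, 5, 7, 4).
The inverse reverses every cycle; in canonical form, α⁻¹ = (1, 4, 7, 5, 3, 10, 2, 6, 9).

(1, 4, 7, 5, 3, 10, 2, 6, 9)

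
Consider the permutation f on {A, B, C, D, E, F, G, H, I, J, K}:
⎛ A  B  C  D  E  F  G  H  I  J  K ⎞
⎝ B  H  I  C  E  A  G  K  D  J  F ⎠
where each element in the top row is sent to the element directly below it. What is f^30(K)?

K

Tracing K → F → … returns to K after 5 steps, so K lies in a 5-cycle (A, B, H, K, F).
Since the cycle has length 5, f^30 acts on it the same as f^0 (30 mod 5 = 0).
So f^30(K) = K.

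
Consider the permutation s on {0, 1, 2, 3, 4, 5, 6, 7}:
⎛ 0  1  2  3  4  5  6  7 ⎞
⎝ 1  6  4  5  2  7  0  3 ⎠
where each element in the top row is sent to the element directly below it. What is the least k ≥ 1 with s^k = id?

Decomposing into disjoint cycles gives cycle lengths 3, 3, 2.
The order of s is the least common multiple of its cycle lengths: lcm(3, 3, 2) = 6.

6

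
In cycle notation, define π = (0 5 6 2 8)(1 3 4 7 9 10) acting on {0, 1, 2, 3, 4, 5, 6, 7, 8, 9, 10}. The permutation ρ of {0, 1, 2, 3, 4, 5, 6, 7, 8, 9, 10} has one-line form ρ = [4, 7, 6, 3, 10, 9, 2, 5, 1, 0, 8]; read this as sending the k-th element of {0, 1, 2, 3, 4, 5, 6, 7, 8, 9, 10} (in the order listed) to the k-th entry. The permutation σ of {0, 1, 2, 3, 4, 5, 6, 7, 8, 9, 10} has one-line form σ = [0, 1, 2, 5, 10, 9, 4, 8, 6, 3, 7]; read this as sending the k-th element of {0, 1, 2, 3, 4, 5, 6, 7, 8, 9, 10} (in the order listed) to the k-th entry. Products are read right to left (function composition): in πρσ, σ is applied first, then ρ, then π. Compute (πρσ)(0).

Apply the permutations in order: σ(0) = 0, then ρ(0) = 4, then π(4) = 7. So (πρσ)(0) = 7.

7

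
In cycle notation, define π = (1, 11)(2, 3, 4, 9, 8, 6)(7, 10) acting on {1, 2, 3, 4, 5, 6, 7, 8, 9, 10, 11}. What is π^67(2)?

2 lies in the 6-cycle (2, 3, 4, 9, 8, 6).
Powers repeat with period 6 on this cycle, and 67 mod 6 = 1, so π^67(2) = π^1(2).
Stepping 1 place around the cycle: 2 → 3.

3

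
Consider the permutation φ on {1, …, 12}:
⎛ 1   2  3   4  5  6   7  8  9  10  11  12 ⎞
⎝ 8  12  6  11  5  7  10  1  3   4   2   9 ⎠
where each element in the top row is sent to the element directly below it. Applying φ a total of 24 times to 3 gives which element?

Tracing 3 → 6 → … returns to 3 after 9 steps, so 3 lies in a 9-cycle (2, 12, 9, 3, 6, 7, 10, 4, 11).
On a 9-cycle, φ^9 is the identity, so φ^24 = φ^6 there (24 ≡ 6 mod 9).
Advancing 6 steps from 3: 3 → 6 → 7 → 10 → 4 → 11 → 2.

2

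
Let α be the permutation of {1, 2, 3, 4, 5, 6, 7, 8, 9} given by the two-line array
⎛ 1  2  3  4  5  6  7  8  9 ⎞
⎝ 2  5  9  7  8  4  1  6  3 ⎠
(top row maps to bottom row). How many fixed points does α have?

No element satisfies α(x) = x, so there are 0 fixed points.

0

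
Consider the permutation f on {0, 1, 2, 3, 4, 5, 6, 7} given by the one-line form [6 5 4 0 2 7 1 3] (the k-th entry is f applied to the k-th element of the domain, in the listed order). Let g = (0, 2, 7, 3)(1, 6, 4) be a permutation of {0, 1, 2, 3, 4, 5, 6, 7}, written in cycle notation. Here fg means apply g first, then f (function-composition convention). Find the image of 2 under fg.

3

First apply g: g(2) = 7, then f(7) = 3. Thus (fg)(2) = 3.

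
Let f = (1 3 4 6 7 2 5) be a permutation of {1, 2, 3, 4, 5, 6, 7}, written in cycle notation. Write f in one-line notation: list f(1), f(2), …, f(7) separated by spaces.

3 5 4 6 1 7 2

Each element maps to the next entry in its cycle (wrapping to the front): 1→3, 2→5, 3→4, 4→6, 5→1, 6→7, 7→2.
Listing these in domain order gives 3 5 4 6 1 7 2.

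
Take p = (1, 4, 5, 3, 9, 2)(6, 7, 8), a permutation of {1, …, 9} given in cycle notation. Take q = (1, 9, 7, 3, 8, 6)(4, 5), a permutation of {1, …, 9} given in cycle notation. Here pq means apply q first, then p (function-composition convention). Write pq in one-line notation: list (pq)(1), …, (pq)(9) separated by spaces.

2 1 6 3 5 4 9 7 8

(pq)(x) = p(q(x)). Computing each image: p(q(1)) = p(9) = 2, p(q(2)) = p(2) = 1, p(q(3)) = p(8) = 6, p(q(4)) = p(5) = 3, p(q(5)) = p(4) = 5, p(q(6)) = p(1) = 4, p(q(7)) = p(3) = 9, p(q(8)) = p(6) = 7, p(q(9)) = p(7) = 8.
Hence pq = [2 1 6 3 5 4 9 7 8].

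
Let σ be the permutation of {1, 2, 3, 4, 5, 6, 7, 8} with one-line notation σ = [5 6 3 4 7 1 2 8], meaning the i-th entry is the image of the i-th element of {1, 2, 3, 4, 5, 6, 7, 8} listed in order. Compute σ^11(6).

1

Tracing 6 → 1 → … returns to 6 after 5 steps, so 6 lies in a 5-cycle (1 5 7 2 6).
Since the cycle has length 5, σ^11 acts on it the same as σ^1 (11 mod 5 = 1).
Advancing 1 step from 6: 6 → 1.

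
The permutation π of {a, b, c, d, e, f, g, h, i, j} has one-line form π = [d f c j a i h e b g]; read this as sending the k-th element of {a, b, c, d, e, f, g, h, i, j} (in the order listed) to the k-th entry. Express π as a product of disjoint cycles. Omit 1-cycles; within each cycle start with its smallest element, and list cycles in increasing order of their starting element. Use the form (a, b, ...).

Start at a and follow images: a → d → j → g → h → e → a, giving the cycle (a, d, j, g, h, e).
Repeating from the next unused element and collecting all non-trivial cycles gives (a, d, j, g, h, e)(b, f, i).

(a, d, j, g, h, e)(b, f, i)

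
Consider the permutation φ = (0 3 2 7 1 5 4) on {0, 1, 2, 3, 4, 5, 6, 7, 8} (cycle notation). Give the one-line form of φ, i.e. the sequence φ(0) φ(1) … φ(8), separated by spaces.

Image by image: 0↦3, 1↦5, 2↦7, 3↦2, 4↦0, 5↦4, 6↦6, 7↦1, 8↦8.
Listing these in domain order gives 3 5 7 2 0 4 6 1 8.

3 5 7 2 0 4 6 1 8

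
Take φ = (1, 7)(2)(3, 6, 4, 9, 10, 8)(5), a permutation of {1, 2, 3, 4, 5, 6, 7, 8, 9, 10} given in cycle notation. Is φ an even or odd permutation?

The cycle lengths are 6, 2, 1, 1.
A cycle of length ℓ contributes ℓ−1 transpositions, so φ is a product of 5 + 1 = 6 transpositions — even.

even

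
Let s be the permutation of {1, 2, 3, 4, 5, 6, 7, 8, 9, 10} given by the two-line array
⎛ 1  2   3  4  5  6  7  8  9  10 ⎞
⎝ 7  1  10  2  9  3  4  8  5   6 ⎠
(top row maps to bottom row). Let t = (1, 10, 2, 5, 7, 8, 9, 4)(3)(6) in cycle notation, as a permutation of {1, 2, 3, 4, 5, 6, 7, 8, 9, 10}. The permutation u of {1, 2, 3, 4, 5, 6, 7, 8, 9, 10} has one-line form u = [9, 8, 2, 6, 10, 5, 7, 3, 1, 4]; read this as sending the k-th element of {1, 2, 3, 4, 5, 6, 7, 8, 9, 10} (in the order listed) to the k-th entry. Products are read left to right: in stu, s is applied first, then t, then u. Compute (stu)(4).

Apply the permutations in order: s(4) = 2, then t(2) = 5, then u(5) = 10. So (stu)(4) = 10.

10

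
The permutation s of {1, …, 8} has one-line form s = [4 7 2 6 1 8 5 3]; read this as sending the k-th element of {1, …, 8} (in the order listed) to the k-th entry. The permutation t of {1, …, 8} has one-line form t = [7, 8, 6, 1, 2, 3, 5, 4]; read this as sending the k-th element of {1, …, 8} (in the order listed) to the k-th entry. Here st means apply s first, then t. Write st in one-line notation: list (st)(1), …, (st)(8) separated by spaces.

1 5 8 3 7 4 2 6

(st)(x) = t(s(x)). Computing each image: t(s(1)) = t(4) = 1, t(s(2)) = t(7) = 5, t(s(3)) = t(2) = 8, t(s(4)) = t(6) = 3, t(s(5)) = t(1) = 7, t(s(6)) = t(8) = 4, t(s(7)) = t(5) = 2, t(s(8)) = t(3) = 6.
Hence st = [1 5 8 3 7 4 2 6].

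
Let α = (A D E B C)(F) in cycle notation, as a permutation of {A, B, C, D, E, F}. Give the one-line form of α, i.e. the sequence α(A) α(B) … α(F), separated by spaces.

D C A E B F

Image by image: A↦D, B↦C, C↦A, D↦E, E↦B, F↦F.
Listing these in domain order gives D C A E B F.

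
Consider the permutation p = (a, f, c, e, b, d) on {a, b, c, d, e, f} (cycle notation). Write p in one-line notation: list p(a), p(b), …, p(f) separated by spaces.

Image by image: a↦f, b↦d, c↦e, d↦a, e↦b, f↦c.
Listing these in domain order gives f d e a b c.

f d e a b c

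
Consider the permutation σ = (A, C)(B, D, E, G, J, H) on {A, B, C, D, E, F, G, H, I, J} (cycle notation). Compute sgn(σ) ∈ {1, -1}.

The cycle lengths are 6, 2, 1, 1.
A cycle of length ℓ contributes ℓ−1 transpositions, so σ is a product of 5 + 1 = 6 transpositions — even.

1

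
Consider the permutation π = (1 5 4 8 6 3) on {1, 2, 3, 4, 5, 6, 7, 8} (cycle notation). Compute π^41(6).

6 lies in the 6-cycle (1 5 4 8 6 3).
Since the cycle has length 6, π^41 acts on it the same as π^5 (41 mod 6 = 5).
Advancing 5 steps from 6: 6 → 3 → 1 → 5 → 4 → 8.

8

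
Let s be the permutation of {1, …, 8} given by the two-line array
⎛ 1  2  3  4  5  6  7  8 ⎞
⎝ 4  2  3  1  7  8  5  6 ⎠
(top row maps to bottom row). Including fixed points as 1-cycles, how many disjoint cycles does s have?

The cycle decomposition is (1 4)(2)(3)(5 7)(6 8), which has 5 cycles (counting 1-cycles).

5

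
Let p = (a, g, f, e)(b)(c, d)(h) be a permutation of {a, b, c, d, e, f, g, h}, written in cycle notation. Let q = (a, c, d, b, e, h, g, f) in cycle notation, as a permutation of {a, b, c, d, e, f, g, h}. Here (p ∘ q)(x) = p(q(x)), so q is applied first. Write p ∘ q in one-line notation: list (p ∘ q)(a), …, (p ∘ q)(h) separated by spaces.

d a c b h g e f

For each element, apply q then p: a → c → d; b → e → a; c → d → c; d → b → b; e → h → h; f → a → g; g → f → e; h → g → f.
Collecting the images, p ∘ q = [d a c b h g e f].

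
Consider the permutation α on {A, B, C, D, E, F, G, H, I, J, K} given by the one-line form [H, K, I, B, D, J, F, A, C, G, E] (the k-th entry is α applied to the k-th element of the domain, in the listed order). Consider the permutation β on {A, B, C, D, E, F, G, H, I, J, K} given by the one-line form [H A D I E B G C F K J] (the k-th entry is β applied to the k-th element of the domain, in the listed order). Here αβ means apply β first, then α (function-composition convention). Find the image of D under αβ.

(αβ)(D) = α(β(D)). β(D) = I, then α(I) = C. So (αβ)(D) = C.

C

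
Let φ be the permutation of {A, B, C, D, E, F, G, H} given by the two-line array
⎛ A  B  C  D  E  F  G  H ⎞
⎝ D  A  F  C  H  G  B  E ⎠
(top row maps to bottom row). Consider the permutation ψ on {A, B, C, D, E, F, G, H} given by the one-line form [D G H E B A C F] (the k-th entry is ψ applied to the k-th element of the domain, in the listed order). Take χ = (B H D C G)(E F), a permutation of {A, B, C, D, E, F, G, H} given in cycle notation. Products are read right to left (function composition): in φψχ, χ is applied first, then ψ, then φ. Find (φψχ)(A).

Chase A: χ(A) = A; ψ(A) = D; φ(D) = C. Hence (φψχ)(A) = C.

C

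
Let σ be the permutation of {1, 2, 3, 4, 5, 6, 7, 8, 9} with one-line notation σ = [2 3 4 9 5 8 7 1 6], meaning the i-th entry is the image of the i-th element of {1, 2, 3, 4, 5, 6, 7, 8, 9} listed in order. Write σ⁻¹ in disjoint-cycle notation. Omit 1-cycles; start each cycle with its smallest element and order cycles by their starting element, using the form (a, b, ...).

(1, 8, 6, 9, 4, 3, 2)

First write σ in disjoint cycles: (1, 2, 3, 4, 9, 6, 8).
The inverse reverses every cycle; in canonical form, σ⁻¹ = (1, 8, 6, 9, 4, 3, 2).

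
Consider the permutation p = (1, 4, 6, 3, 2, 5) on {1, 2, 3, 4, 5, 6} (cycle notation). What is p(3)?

Within (1, 4, 6, 3, 2, 5), 3 ↦ 2.

2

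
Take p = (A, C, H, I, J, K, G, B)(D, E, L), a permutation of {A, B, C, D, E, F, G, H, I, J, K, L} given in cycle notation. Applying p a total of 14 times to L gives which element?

E

L lies in the 3-cycle (D, E, L).
Since the cycle has length 3, p^14 acts on it the same as p^2 (14 mod 3 = 2).
Stepping 2 places around the cycle: L → D → E.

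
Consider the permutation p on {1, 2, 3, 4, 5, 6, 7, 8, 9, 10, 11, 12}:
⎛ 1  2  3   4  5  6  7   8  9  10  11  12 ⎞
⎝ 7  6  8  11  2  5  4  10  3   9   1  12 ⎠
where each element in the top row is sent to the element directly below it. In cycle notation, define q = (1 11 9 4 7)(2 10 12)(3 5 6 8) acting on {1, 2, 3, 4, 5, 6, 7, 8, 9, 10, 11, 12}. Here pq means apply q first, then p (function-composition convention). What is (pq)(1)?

(pq)(1) = p(q(1)). q(1) = 11, then p(11) = 1. So (pq)(1) = 1.

1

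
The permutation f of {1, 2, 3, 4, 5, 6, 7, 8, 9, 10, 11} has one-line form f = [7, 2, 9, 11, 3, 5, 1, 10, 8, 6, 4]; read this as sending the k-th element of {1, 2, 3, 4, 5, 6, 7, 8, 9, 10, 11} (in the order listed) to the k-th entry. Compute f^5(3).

Tracing 3 → 9 → … returns to 3 after 6 steps, so 3 lies in a 6-cycle (3 9 8 10 6 5).
Advancing 5 steps from 3: 3 → 9 → 8 → 10 → 6 → 5.

5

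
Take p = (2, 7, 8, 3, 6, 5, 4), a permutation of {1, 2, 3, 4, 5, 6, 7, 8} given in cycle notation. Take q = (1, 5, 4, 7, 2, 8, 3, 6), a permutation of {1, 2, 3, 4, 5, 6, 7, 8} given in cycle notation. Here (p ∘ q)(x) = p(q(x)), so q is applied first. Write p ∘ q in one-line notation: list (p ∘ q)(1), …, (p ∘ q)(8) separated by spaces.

4 3 5 8 2 1 7 6

(p ∘ q)(x) = p(q(x)). Computing each image: p(q(1)) = p(5) = 4, p(q(2)) = p(8) = 3, p(q(3)) = p(6) = 5, p(q(4)) = p(7) = 8, p(q(5)) = p(4) = 2, p(q(6)) = p(1) = 1, p(q(7)) = p(2) = 7, p(q(8)) = p(3) = 6.
Hence p ∘ q = [4 3 5 8 2 1 7 6].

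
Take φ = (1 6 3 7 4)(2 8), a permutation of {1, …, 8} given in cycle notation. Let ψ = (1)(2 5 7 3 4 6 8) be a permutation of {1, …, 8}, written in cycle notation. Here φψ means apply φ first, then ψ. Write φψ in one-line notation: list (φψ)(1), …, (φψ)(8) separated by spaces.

8 2 3 1 7 4 6 5

For each element, apply φ then ψ: 1 → 6 → 8; 2 → 8 → 2; 3 → 7 → 3; 4 → 1 → 1; 5 → 5 → 7; 6 → 3 → 4; 7 → 4 → 6; 8 → 2 → 5.
So φψ in one-line form is 8 2 3 1 7 4 6 5.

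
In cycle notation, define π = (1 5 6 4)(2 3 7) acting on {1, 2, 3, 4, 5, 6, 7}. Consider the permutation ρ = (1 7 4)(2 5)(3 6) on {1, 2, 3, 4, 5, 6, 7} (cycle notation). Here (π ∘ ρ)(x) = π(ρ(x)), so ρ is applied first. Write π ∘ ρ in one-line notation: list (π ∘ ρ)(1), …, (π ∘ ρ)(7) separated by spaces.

For each element, apply ρ then π: 1 → 7 → 2; 2 → 5 → 6; 3 → 6 → 4; 4 → 1 → 5; 5 → 2 → 3; 6 → 3 → 7; 7 → 4 → 1.
Collecting the images, π ∘ ρ = [2 6 4 5 3 7 1].

2 6 4 5 3 7 1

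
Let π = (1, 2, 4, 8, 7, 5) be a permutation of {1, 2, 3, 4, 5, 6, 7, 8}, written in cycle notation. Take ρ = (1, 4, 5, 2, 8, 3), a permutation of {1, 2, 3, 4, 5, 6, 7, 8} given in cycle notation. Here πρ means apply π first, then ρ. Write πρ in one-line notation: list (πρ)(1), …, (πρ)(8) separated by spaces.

8 5 1 3 4 6 2 7

Chase each element through π then ρ: 1 → 2 → 8; 2 → 4 → 5; 3 → 3 → 1; 4 → 8 → 3; 5 → 1 → 4; 6 → 6 → 6; 7 → 5 → 2; 8 → 7 → 7.
Collecting the images, πρ = [8 5 1 3 4 6 2 7].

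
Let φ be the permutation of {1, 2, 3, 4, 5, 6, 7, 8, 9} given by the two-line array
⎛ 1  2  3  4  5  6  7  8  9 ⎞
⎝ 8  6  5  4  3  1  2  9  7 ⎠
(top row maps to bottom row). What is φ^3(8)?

2

Tracing 8 → 9 → … returns to 8 after 6 steps, so 8 lies in a 6-cycle (1 8 9 7 2 6).
Advancing 3 steps from 8: 8 → 9 → 7 → 2.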